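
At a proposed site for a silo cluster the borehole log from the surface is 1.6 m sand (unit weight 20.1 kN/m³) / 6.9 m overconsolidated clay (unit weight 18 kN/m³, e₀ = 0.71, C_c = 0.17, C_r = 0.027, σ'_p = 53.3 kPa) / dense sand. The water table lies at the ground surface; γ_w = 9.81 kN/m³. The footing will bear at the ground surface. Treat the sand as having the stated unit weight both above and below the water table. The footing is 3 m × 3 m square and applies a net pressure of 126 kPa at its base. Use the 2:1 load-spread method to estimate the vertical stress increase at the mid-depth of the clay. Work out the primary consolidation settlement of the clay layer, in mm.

S_c ≈ 54.4 mm

Mid-depth of clay below the ground surface: z = 1.6 + 6.9/2 = 5.05 m.
Total vertical stress at mid-clay: σ_v = 20.1×1.6 + 18×3.45 = 94.26 kPa.
Pore pressure: u = 9.81×(5.05 − 0) = 49.541 kPa.
Initial effective stress: σ'_0 = σ_v − u = 94.26 − 49.541 = 44.719 kPa.
Stress increase at mid-clay by the 2:1 spreading method:
Δσ = qBL/((B+z)(L+z)) = 126×3×3/((3+5.05)(3+5.05)) = 17.499 kPa
Final effective stress: σ'_f = 44.719 + 17.499 = 62.218 kPa.
σ'_f = 62.218 > σ'_p = 53.3 kPa, so the stress path crosses the preconsolidation pressure — recompression up to σ'_p, then virgin compression beyond:
S_c = H/(1+e₀)·[C_r·log₁₀(σ'_p/σ'_0) + C_c·log₁₀(σ'_f/σ'_p)]
    = 6.9/1.71 × [0.027×log₁₀(53.3/44.719) + 0.17×log₁₀(62.218/53.3)]
    = 4.0351 × [0.0020583 + 0.011422] = 0.05439 m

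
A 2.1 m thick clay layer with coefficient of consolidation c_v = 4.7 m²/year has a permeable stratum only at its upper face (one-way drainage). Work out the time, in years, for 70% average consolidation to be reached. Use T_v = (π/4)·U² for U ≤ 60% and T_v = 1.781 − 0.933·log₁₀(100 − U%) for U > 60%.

Drainage path length: H_d = H = 2.1 m (single drainage).
U > 60%: T_v = 1.781 − 0.933·log₁₀(100 − 70) = 0.40285.
t = T_v·H_d²/c_v = 0.40285×2.1²/4.7 = 0.378 years.

t ≈ 0.378 years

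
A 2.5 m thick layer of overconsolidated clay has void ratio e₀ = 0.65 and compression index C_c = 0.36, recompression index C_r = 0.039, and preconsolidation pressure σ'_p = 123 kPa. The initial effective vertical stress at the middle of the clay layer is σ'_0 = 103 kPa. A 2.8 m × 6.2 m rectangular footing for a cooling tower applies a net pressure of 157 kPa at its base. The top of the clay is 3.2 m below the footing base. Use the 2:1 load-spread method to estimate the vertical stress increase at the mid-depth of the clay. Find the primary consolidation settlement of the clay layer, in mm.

S_c ≈ 32.3 mm

Mid-depth of clay below the footing base: z = 3.2 + 2.5/2 = 4.45 m.
Stress increase at mid-clay by the 2:1 spreading method:
Δσ = qBL/((B+z)(L+z)) = 157×2.8×6.2/((2.8+4.45)(6.2+4.45)) = 35.299 kPa
Final effective stress: σ'_f = 103 + 35.299 = 138.3 kPa.
σ'_f = 138.3 > σ'_p = 123 kPa, so the stress path crosses the preconsolidation pressure — recompression up to σ'_p, then virgin compression beyond:
S_c = H/(1+e₀)·[C_r·log₁₀(σ'_p/σ'_0) + C_c·log₁₀(σ'_f/σ'_p)]
    = 2.5/1.65 × [0.039×log₁₀(123/103) + 0.36×log₁₀(138.3/123)]
    = 1.5152 × [0.0030056 + 0.01833] = 0.03233 m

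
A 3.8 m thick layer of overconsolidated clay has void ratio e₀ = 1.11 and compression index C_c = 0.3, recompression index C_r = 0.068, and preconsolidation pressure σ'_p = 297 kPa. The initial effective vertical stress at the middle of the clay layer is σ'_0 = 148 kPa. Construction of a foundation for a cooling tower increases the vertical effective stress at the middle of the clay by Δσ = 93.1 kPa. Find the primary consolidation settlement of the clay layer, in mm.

Final effective stress: σ'_f = 148 + 93.1 = 241.1 kPa.
σ'_f = 241.1 ≤ σ'_p = 297 kPa, so the clay remains overconsolidated and only the recompression index applies:
S_c = C_r·H/(1+e₀)·log₁₀(σ'_f/σ'_0) = 0.068×3.8/2.11×log₁₀(241.1/148)
    = 0.12246 × 0.21194 = 0.02595 m

S_c ≈ 26 mm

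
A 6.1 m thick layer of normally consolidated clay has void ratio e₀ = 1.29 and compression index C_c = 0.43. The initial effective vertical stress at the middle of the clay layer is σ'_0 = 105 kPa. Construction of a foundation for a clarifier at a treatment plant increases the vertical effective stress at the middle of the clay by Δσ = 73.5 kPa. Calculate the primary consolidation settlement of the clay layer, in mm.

Final effective stress: σ'_f = σ'_0 + Δσ = 105 + 73.5 = 178.5 kPa.
Normally consolidated clay, so the full stress increment lies on the virgin compression line:
S_c = C_c·H/(1+e₀)·log₁₀(σ'_f/σ'_0) = 0.43×6.1/(1+1.29)×log₁₀(178.5/105)
    = 1.1454 × 0.23045 = 0.264 m

S_c ≈ 264 mm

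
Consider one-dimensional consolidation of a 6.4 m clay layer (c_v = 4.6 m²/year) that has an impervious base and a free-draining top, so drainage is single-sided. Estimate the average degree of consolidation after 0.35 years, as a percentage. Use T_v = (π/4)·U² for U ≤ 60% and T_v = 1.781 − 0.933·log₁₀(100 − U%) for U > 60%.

U ≈ 22.4 %

Drainage path length: H_d = H = 6.4 m (single drainage).
T_v = c_v·t/H_d² = 4.6×0.35/6.4² = 0.039307.
T_v = 0.039307 corresponds to the U ≤ 60% branch:
U = √(4T_v/π) = 0.2237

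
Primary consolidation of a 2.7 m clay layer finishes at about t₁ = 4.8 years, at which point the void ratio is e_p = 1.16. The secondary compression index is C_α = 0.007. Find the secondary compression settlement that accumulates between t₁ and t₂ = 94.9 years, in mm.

Secondary compression: S_s = C_α·H/(1+e_p)·log₁₀(t₂/t₁)
S_s = 0.007×2.7/(1+1.16)×log₁₀(94.9/4.8)
    = 0.00875 × 1.296 = 0.01134 m

S_s ≈ 11.3 mm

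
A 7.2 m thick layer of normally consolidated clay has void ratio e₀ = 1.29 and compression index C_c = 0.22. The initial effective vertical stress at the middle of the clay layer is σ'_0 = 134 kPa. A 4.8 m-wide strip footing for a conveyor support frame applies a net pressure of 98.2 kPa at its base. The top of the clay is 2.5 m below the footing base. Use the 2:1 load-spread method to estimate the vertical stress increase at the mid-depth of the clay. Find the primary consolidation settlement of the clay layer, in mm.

Mid-depth of clay below the footing base: z = 2.5 + 7.2/2 = 6.1 m.
Stress increase at mid-clay by the 2:1 spreading method:
Δσ = qB/(B+z) = 98.2×4.8/(4.8+6.1) = 43.244 kPa
Final effective stress: σ'_f = σ'_0 + Δσ = 134 + 43.244 = 177.24 kPa.
Normally consolidated clay, so the full stress increment lies on the virgin compression line:
S_c = C_c·H/(1+e₀)·log₁₀(σ'_f/σ'_0) = 0.22×7.2/(1+1.29)×log₁₀(177.24/134)
    = 0.6917 × 0.12146 = 0.08401 m

S_c ≈ 84 mm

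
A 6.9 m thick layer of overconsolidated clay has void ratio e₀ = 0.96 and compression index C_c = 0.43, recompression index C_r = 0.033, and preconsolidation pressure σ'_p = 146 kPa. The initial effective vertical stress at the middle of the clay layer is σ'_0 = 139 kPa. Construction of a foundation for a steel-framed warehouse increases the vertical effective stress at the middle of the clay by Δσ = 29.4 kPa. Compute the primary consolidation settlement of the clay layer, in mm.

Final effective stress: σ'_f = 139 + 29.4 = 168.4 kPa.
σ'_f = 168.4 > σ'_p = 146 kPa, so the stress path crosses the preconsolidation pressure — recompression up to σ'_p, then virgin compression beyond:
S_c = H/(1+e₀)·[C_r·log₁₀(σ'_p/σ'_0) + C_c·log₁₀(σ'_f/σ'_p)]
    = 6.9/1.96 × [0.033×log₁₀(146/139) + 0.43×log₁₀(168.4/146)]
    = 3.5204 × [0.00070416 + 0.026655] = 0.09632 m

S_c ≈ 96.3 mm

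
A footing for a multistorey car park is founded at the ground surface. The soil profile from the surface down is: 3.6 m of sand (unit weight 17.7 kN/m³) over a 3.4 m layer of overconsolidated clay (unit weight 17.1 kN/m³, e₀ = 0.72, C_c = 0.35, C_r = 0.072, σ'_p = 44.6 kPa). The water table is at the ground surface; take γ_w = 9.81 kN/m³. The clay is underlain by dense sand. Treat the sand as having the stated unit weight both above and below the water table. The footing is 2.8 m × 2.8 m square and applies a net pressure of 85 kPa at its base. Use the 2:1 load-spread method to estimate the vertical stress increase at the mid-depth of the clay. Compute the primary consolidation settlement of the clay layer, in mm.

Mid-depth of clay below the ground surface: z = 3.6 + 3.4/2 = 5.3 m.
Total vertical stress at mid-clay: σ_v = 17.7×3.6 + 17.1×1.7 = 92.79 kPa.
Pore pressure: u = 9.81×(5.3 − 0) = 51.993 kPa.
Initial effective stress: σ'_0 = σ_v − u = 92.79 − 51.993 = 40.797 kPa.
Stress increase at mid-clay by the 2:1 spreading method:
Δσ = qBL/((B+z)(L+z)) = 85×2.8×2.8/((2.8+5.3)(2.8+5.3)) = 10.157 kPa
Final effective stress: σ'_f = 40.797 + 10.157 = 50.954 kPa.
σ'_f = 50.954 > σ'_p = 44.6 kPa, so the stress path crosses the preconsolidation pressure — recompression up to σ'_p, then virgin compression beyond:
S_c = H/(1+e₀)·[C_r·log₁₀(σ'_p/σ'_0) + C_c·log₁₀(σ'_f/σ'_p)]
    = 3.4/1.72 × [0.072×log₁₀(44.6/40.797) + 0.35×log₁₀(50.954/44.6)]
    = 1.9767 × [0.0027869 + 0.020245] = 0.04553 m

S_c ≈ 45.5 mm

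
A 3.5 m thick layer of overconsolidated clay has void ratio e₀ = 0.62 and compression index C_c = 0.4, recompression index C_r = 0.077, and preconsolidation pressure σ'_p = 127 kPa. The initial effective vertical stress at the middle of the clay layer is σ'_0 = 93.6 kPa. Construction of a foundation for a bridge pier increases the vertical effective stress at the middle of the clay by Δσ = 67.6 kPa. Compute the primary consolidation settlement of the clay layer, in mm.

S_c ≈ 112 mm

Final effective stress: σ'_f = 93.6 + 67.6 = 161.2 kPa.
σ'_f = 161.2 > σ'_p = 127 kPa, so the stress path crosses the preconsolidation pressure — recompression up to σ'_p, then virgin compression beyond:
S_c = H/(1+e₀)·[C_r·log₁₀(σ'_p/σ'_0) + C_c·log₁₀(σ'_f/σ'_p)]
    = 3.5/1.62 × [0.077×log₁₀(127/93.6) + 0.4×log₁₀(161.2/127)]
    = 2.1605 × [0.010205 + 0.041425] = 0.1115 m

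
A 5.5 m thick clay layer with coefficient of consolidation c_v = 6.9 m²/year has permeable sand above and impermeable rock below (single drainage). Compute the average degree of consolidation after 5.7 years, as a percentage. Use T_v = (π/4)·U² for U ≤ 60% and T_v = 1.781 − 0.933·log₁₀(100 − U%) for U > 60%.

Drainage path length: H_d = H = 5.5 m (single drainage).
T_v = c_v·t/H_d² = 6.9×5.7/5.5² = 1.3002.
T_v = 1.3002 corresponds to the U > 60% branch:
U = 1 − 10^((1.781 − T_v)/0.933)/100 = 0.9672

U ≈ 96.7 %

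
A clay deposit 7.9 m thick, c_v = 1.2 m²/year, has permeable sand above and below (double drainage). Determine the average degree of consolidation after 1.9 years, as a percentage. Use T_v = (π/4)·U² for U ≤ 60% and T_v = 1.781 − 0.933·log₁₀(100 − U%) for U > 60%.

U ≈ 43.1 %

Drainage path length: H_d = H/2 = 3.95 m (double drainage).
T_v = c_v·t/H_d² = 1.2×1.9/3.95² = 0.14613.
T_v = 0.14613 corresponds to the U ≤ 60% branch:
U = √(4T_v/π) = 0.4313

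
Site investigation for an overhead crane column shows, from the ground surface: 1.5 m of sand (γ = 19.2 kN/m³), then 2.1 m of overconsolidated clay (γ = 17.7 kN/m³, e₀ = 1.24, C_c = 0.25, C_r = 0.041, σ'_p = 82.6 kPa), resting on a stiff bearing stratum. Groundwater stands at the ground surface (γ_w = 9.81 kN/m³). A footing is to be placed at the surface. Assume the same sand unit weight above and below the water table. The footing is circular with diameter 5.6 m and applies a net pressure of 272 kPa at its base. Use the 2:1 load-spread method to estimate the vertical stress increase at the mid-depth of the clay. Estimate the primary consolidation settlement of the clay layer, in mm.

S_c ≈ 83.1 mm

Mid-depth of clay below the ground surface: z = 1.5 + 2.1/2 = 2.55 m.
Total vertical stress at mid-clay: σ_v = 19.2×1.5 + 17.7×1.05 = 47.385 kPa.
Pore pressure: u = 9.81×(2.55 − 0) = 25.015 kPa.
Initial effective stress: σ'_0 = σ_v − u = 47.385 − 25.015 = 22.37 kPa.
Stress increase at mid-clay by the 2:1 spreading method:
Δσ ≈ qD²/(D+z)² = 272×5.6²/(5.6+2.55)² = 128.42 kPa
Final effective stress: σ'_f = 22.37 + 128.42 = 150.79 kPa.
σ'_f = 150.79 > σ'_p = 82.6 kPa, so the stress path crosses the preconsolidation pressure — recompression up to σ'_p, then virgin compression beyond:
S_c = H/(1+e₀)·[C_r·log₁₀(σ'_p/σ'_0) + C_c·log₁₀(σ'_f/σ'_p)]
    = 2.1/2.24 × [0.041×log₁₀(82.6/22.37) + 0.25×log₁₀(150.79/82.6)]
    = 0.9375 × [0.02326 + 0.065348] = 0.08307 m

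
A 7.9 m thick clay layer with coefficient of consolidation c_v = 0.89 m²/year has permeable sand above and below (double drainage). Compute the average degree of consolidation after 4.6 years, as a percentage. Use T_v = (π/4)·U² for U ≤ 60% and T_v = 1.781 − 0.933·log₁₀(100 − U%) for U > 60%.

U ≈ 57.8 %

Drainage path length: H_d = H/2 = 3.95 m (double drainage).
T_v = c_v·t/H_d² = 0.89×4.6/3.95² = 0.26239.
T_v = 0.26239 corresponds to the U ≤ 60% branch:
U = √(4T_v/π) = 0.578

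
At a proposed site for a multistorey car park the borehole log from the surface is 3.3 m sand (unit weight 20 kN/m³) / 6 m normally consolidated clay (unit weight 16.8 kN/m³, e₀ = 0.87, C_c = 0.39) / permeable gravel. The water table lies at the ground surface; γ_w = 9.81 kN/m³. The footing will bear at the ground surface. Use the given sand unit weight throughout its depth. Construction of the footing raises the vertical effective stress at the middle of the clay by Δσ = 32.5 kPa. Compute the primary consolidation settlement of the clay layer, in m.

Mid-depth of clay below the ground surface: z = 3.3 + 6/2 = 6.3 m.
Total vertical stress at mid-clay: σ_v = 20×3.3 + 16.8×3 = 116.4 kPa.
Pore pressure: u = 9.81×(6.3 − 0) = 61.803 kPa.
Initial effective stress: σ'_0 = σ_v − u = 116.4 − 61.803 = 54.597 kPa.
Final effective stress: σ'_f = σ'_0 + Δσ = 54.597 + 32.5 = 87.097 kPa.
Normally consolidated clay, so the full stress increment lies on the virgin compression line:
S_c = C_c·H/(1+e₀)·log₁₀(σ'_f/σ'_0) = 0.39×6/(1+0.87)×log₁₀(87.097/54.597)
    = 1.2513 × 0.20283 = 0.2538 m

S_c ≈ 0.254 m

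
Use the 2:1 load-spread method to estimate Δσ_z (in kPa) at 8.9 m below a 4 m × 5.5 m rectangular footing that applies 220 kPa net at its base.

By the 2:1 method the load spreads at 1 horizontal : 2 vertical, so at depth z the loaded area has grown by z in each plan dimension:
Δσ = qBL/((B+z)(L+z)) = 220×4×5.5/((4+8.9)(5.5+8.9)) = 26.055 kPa

Δσ_z ≈ 26.1 kPa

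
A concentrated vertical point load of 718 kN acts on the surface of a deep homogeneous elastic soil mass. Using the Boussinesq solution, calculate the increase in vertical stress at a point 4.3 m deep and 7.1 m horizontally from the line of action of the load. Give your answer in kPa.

Δσ_z ≈ 0.692 kPa

Boussinesq vertical stress below a point load on an elastic half-space:
Δσ_z = 3P/(2πz²) · [1 + (r/z)²]^(−5/2)
r/z = 7.1/4.3 = 1.6512; [1+(r/z)²]^(−5/2) = 0.037307.
Δσ_z = 3×718/(2π×4.3²) × 0.037307 = 18.541 × 0.037307 = 0.6917 kPa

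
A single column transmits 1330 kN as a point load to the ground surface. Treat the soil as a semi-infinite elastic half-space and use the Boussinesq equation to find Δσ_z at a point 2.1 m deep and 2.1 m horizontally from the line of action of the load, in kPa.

Boussinesq vertical stress below a point load on an elastic half-space:
Δσ_z = 3P/(2πz²) · [1 + (r/z)²]^(−5/2)
r/z = 2.1/2.1 = 1; [1+(r/z)²]^(−5/2) = 0.17678.
Δσ_z = 3×1330/(2π×2.1²) × 0.17678 = 144 × 0.17678 = 25.46 kPa

Δσ_z ≈ 25.5 kPa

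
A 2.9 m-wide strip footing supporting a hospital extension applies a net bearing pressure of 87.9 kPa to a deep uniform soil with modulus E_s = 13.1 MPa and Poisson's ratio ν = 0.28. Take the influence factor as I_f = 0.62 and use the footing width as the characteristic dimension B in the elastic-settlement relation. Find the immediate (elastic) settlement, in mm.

Immediate (elastic) settlement: S_e = q·B·(1−ν²)/E_s · I_f.
E_s = 13.1 MPa = 13100 kPa.
S_e = 87.9 × 2.9 × (1 − 0.28²) / 13100 × 0.62
    = 87.9 × 2.9 × 0.9216 / 13100 × 0.62
    = 0.01112 m = 11.12 mm

S_e ≈ 11.1 mm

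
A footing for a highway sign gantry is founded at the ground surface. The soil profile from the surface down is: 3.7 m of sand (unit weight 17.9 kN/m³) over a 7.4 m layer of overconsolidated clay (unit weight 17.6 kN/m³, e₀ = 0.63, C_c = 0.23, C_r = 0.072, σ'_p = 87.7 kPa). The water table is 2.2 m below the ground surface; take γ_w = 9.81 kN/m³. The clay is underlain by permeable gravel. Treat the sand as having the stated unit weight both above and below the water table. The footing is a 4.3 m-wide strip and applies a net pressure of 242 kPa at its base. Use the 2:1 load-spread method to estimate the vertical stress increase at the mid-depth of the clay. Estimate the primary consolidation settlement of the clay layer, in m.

S_c ≈ 0.311 m

Mid-depth of clay below the ground surface: z = 3.7 + 7.4/2 = 7.4 m.
Total vertical stress at mid-clay: σ_v = 17.9×3.7 + 17.6×3.7 = 131.35 kPa.
Pore pressure: u = 9.81×(7.4 − 2.2) = 51.012 kPa.
Initial effective stress: σ'_0 = σ_v − u = 131.35 − 51.012 = 80.338 kPa.
Stress increase at mid-clay by the 2:1 spreading method:
Δσ = qB/(B+z) = 242×4.3/(4.3+7.4) = 88.94 kPa
Final effective stress: σ'_f = 80.338 + 88.94 = 169.28 kPa.
σ'_f = 169.28 > σ'_p = 87.7 kPa, so the stress path crosses the preconsolidation pressure — recompression up to σ'_p, then virgin compression beyond:
S_c = H/(1+e₀)·[C_r·log₁₀(σ'_p/σ'_0) + C_c·log₁₀(σ'_f/σ'_p)]
    = 7.4/1.63 × [0.072×log₁₀(87.7/80.338) + 0.23×log₁₀(169.28/87.7)]
    = 4.5399 × [0.0027417 + 0.065689] = 0.3107 m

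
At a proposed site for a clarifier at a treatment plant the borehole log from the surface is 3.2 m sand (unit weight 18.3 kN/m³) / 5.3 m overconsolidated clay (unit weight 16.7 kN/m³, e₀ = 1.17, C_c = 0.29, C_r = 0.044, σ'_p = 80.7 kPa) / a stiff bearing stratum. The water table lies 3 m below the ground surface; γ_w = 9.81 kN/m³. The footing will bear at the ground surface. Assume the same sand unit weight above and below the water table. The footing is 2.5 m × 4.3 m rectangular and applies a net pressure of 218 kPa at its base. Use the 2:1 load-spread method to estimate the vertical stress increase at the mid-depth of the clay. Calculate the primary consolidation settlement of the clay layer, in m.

Mid-depth of clay below the ground surface: z = 3.2 + 5.3/2 = 5.85 m.
Total vertical stress at mid-clay: σ_v = 18.3×3.2 + 16.7×2.65 = 102.81 kPa.
Pore pressure: u = 9.81×(5.85 − 3) = 27.959 kPa.
Initial effective stress: σ'_0 = σ_v − u = 102.81 − 27.959 = 74.851 kPa.
Stress increase at mid-clay by the 2:1 spreading method:
Δσ = qBL/((B+z)(L+z)) = 218×2.5×4.3/((2.5+5.85)(4.3+5.85)) = 27.651 kPa
Final effective stress: σ'_f = 74.851 + 27.651 = 102.5 kPa.
σ'_f = 102.5 > σ'_p = 80.7 kPa, so the stress path crosses the preconsolidation pressure — recompression up to σ'_p, then virgin compression beyond:
S_c = H/(1+e₀)·[C_r·log₁₀(σ'_p/σ'_0) + C_c·log₁₀(σ'_f/σ'_p)]
    = 5.3/2.17 × [0.044×log₁₀(80.7/74.851) + 0.29×log₁₀(102.5/80.7)]
    = 2.4424 × [0.0014377 + 0.030117] = 0.07707 m

S_c ≈ 0.0771 m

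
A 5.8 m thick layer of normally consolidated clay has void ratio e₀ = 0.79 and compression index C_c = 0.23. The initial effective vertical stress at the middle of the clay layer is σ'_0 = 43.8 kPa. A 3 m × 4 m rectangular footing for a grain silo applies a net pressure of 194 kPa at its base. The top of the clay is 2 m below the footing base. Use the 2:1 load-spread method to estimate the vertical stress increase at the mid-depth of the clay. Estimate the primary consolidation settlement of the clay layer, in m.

Mid-depth of clay below the footing base: z = 2 + 5.8/2 = 4.9 m.
Stress increase at mid-clay by the 2:1 spreading method:
Δσ = qBL/((B+z)(L+z)) = 194×3×4/((3+4.9)(4+4.9)) = 33.111 kPa
Final effective stress: σ'_f = σ'_0 + Δσ = 43.8 + 33.111 = 76.911 kPa.
Normally consolidated clay, so the full stress increment lies on the virgin compression line:
S_c = C_c·H/(1+e₀)·log₁₀(σ'_f/σ'_0) = 0.23×5.8/(1+0.79)×log₁₀(76.911/43.8)
    = 0.74525 × 0.24451 = 0.1822 m

S_c ≈ 0.182 m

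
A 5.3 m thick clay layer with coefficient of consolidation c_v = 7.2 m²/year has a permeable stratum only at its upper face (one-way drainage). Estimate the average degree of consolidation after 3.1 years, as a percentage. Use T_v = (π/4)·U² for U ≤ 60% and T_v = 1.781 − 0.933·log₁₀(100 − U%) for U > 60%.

Drainage path length: H_d = H = 5.3 m (single drainage).
T_v = c_v·t/H_d² = 7.2×3.1/5.3² = 0.79459.
T_v = 0.79459 corresponds to the U > 60% branch:
U = 1 − 10^((1.781 − T_v)/0.933)/100 = 0.8859

U ≈ 88.6 %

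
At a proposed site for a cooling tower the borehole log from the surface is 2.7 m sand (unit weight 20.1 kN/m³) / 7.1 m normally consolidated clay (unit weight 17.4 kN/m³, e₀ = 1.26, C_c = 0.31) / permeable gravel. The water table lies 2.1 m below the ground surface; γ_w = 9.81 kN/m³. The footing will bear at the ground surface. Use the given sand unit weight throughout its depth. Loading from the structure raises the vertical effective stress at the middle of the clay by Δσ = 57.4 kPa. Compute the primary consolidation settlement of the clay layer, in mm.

Mid-depth of clay below the ground surface: z = 2.7 + 7.1/2 = 6.25 m.
Total vertical stress at mid-clay: σ_v = 20.1×2.7 + 17.4×3.55 = 116.04 kPa.
Pore pressure: u = 9.81×(6.25 − 2.1) = 40.712 kPa.
Initial effective stress: σ'_0 = σ_v − u = 116.04 − 40.712 = 75.328 kPa.
Final effective stress: σ'_f = σ'_0 + Δσ = 75.328 + 57.4 = 132.73 kPa.
Normally consolidated clay, so the full stress increment lies on the virgin compression line:
S_c = C_c·H/(1+e₀)·log₁₀(σ'_f/σ'_0) = 0.31×7.1/(1+1.26)×log₁₀(132.73/75.328)
    = 0.97389 × 0.24601 = 0.2396 m

S_c ≈ 240 mm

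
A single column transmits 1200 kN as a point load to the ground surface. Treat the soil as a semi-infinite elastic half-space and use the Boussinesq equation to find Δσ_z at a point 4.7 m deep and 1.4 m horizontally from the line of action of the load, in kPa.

Boussinesq vertical stress below a point load on an elastic half-space:
Δσ_z = 3P/(2πz²) · [1 + (r/z)²]^(−5/2)
r/z = 1.4/4.7 = 0.29787; [1+(r/z)²]^(−5/2) = 0.80854.
Δσ_z = 3×1200/(2π×4.7²) × 0.80854 = 25.937 × 0.80854 = 20.97 kPa

Δσ_z ≈ 21 kPa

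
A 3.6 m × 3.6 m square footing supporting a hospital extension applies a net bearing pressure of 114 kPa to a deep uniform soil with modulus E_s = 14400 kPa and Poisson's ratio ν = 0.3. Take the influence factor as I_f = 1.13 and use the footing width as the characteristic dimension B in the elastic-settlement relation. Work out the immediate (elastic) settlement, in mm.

Immediate (elastic) settlement: S_e = q·B·(1−ν²)/E_s · I_f.
S_e = 114 × 3.6 × (1 − 0.3²) / 14400 × 1.13
    = 114 × 3.6 × 0.91 / 14400 × 1.13
    = 0.02931 m = 29.31 mm

S_e ≈ 29.3 mm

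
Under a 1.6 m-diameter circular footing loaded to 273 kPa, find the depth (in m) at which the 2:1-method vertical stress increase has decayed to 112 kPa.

2:1 spreading — at depth z the loaded area has grown by z in each plan dimension:
qD²/(D+z)² = Δσ_z ⇒ z = D(√(q/Δσ_z) − 1) = 1.6×(√(273/112) − 1) = 0.898 m

z ≈ 0.898 m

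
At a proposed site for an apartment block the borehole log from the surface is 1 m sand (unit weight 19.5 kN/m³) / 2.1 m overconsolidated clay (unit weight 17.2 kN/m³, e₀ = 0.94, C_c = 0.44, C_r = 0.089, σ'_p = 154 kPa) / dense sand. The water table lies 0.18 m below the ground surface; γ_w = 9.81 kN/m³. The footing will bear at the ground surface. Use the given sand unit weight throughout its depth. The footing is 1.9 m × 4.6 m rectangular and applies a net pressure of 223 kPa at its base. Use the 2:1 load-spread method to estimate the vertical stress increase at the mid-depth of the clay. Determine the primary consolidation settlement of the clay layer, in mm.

Mid-depth of clay below the ground surface: z = 1 + 2.1/2 = 2.05 m.
Total vertical stress at mid-clay: σ_v = 19.5×1 + 17.2×1.05 = 37.56 kPa.
Pore pressure: u = 9.81×(2.05 − 0.18) = 18.345 kPa.
Initial effective stress: σ'_0 = σ_v − u = 37.56 − 18.345 = 19.215 kPa.
Stress increase at mid-clay by the 2:1 spreading method:
Δσ = qBL/((B+z)(L+z)) = 223×1.9×4.6/((1.9+2.05)(4.6+2.05)) = 74.199 kPa
Final effective stress: σ'_f = 19.215 + 74.199 = 93.414 kPa.
σ'_f = 93.414 ≤ σ'_p = 154 kPa, so the clay remains overconsolidated and only the recompression index applies:
S_c = C_r·H/(1+e₀)·log₁₀(σ'_f/σ'_0) = 0.089×2.1/1.94×log₁₀(93.414/19.215)
    = 0.096342 × 0.68677 = 0.06617 m

S_c ≈ 66.2 mm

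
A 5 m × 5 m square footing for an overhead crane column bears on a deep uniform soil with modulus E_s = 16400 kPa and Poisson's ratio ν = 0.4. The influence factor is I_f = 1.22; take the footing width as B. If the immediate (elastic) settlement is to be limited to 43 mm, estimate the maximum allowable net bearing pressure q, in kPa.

q ≈ 138 kPa

S_e = q·B·(1−ν²)/E_s · I_f  ⇒  q = S_e·E_s / (B·(1−ν²)·I_f).
q = 0.043 × 16400 / (5 × 0.84 × 1.22) = 137.6 kPa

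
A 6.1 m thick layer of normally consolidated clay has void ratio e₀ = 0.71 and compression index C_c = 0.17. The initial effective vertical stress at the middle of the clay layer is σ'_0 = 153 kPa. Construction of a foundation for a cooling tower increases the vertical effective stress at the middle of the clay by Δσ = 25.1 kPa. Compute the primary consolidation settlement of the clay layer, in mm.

S_c ≈ 40 mm

Final effective stress: σ'_f = σ'_0 + Δσ = 153 + 25.1 = 178.1 kPa.
Normally consolidated clay, so the full stress increment lies on the virgin compression line:
S_c = C_c·H/(1+e₀)·log₁₀(σ'_f/σ'_0) = 0.17×6.1/(1+0.71)×log₁₀(178.1/153)
    = 0.60643 × 0.065972 = 0.04001 m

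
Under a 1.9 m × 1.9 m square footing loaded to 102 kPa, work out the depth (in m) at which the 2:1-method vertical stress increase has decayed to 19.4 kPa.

z ≈ 2.46 m

2:1 spreading — at depth z the loaded area has grown by z in each plan dimension:
qB²/(B+z)² = Δσ_z ⇒ z = B(√(q/Δσ_z) − 1) = 1.9×(√(102/19.4) − 1) = 2.457 m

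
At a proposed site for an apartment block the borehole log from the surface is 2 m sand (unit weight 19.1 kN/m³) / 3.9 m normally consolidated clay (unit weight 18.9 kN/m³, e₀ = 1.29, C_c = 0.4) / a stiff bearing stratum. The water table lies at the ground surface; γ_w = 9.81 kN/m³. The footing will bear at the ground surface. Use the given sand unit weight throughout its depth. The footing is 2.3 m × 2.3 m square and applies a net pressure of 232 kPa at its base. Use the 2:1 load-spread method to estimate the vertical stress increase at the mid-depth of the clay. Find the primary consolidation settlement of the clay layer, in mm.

S_c ≈ 184 mm

Mid-depth of clay below the ground surface: z = 2 + 3.9/2 = 3.95 m.
Total vertical stress at mid-clay: σ_v = 19.1×2 + 18.9×1.95 = 75.055 kPa.
Pore pressure: u = 9.81×(3.95 − 0) = 38.75 kPa.
Initial effective stress: σ'_0 = σ_v − u = 75.055 − 38.75 = 36.305 kPa.
Stress increase at mid-clay by the 2:1 spreading method:
Δσ = qBL/((B+z)(L+z)) = 232×2.3×2.3/((2.3+3.95)(2.3+3.95)) = 31.418 kPa
Final effective stress: σ'_f = σ'_0 + Δσ = 36.305 + 31.418 = 67.723 kPa.
Normally consolidated clay, so the full stress increment lies on the virgin compression line:
S_c = C_c·H/(1+e₀)·log₁₀(σ'_f/σ'_0) = 0.4×3.9/(1+1.29)×log₁₀(67.723/36.305)
    = 0.68122 × 0.27077 = 0.1845 m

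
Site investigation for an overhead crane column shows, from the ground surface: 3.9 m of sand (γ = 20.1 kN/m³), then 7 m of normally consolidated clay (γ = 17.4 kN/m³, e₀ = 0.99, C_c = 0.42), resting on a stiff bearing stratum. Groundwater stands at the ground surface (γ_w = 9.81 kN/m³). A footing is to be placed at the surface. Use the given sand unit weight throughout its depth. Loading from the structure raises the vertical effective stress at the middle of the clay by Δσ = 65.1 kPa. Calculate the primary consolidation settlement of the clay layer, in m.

S_c ≈ 0.437 m

Mid-depth of clay below the ground surface: z = 3.9 + 7/2 = 7.4 m.
Total vertical stress at mid-clay: σ_v = 20.1×3.9 + 17.4×3.5 = 139.29 kPa.
Pore pressure: u = 9.81×(7.4 − 0) = 72.594 kPa.
Initial effective stress: σ'_0 = σ_v − u = 139.29 − 72.594 = 66.696 kPa.
Final effective stress: σ'_f = σ'_0 + Δσ = 66.696 + 65.1 = 131.8 kPa.
Normally consolidated clay, so the full stress increment lies on the virgin compression line:
S_c = C_c·H/(1+e₀)·log₁₀(σ'_f/σ'_0) = 0.42×7/(1+0.99)×log₁₀(131.8/66.696)
    = 1.4774 × 0.29582 = 0.437 m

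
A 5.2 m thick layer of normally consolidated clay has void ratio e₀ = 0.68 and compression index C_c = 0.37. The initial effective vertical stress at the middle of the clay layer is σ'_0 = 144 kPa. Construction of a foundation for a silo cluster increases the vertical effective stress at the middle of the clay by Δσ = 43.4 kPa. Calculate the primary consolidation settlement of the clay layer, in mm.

S_c ≈ 131 mm

Final effective stress: σ'_f = σ'_0 + Δσ = 144 + 43.4 = 187.4 kPa.
Normally consolidated clay, so the full stress increment lies on the virgin compression line:
S_c = C_c·H/(1+e₀)·log₁₀(σ'_f/σ'_0) = 0.37×5.2/(1+0.68)×log₁₀(187.4/144)
    = 1.1452 × 0.11441 = 0.131 m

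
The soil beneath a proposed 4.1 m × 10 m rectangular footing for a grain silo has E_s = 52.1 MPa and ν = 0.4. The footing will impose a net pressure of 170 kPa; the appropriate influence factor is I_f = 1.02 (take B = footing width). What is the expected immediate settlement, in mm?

Immediate (elastic) settlement: S_e = q·B·(1−ν²)/E_s · I_f.
E_s = 52.1 MPa = 52100 kPa.
S_e = 170 × 4.1 × (1 − 0.4²) / 52100 × 1.02
    = 170 × 4.1 × 0.84 / 52100 × 1.02
    = 0.01146 m = 11.46 mm

S_e ≈ 11.5 mm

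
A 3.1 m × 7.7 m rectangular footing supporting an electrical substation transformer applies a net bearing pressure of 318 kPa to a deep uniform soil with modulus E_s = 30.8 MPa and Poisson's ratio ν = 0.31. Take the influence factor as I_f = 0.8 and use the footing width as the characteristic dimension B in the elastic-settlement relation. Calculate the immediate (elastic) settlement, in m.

Immediate (elastic) settlement: S_e = q·B·(1−ν²)/E_s · I_f.
E_s = 30.8 MPa = 30800 kPa.
S_e = 318 × 3.1 × (1 − 0.31²) / 30800 × 0.8
    = 318 × 3.1 × 0.9039 / 30800 × 0.8
    = 0.02314 m

S_e ≈ 0.0231 m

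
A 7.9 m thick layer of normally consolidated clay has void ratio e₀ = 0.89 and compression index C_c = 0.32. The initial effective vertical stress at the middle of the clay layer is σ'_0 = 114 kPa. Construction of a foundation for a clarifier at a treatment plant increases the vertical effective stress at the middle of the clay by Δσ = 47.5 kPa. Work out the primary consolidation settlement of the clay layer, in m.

Final effective stress: σ'_f = σ'_0 + Δσ = 114 + 47.5 = 161.5 kPa.
Normally consolidated clay, so the full stress increment lies on the virgin compression line:
S_c = C_c·H/(1+e₀)·log₁₀(σ'_f/σ'_0) = 0.32×7.9/(1+0.89)×log₁₀(161.5/114)
    = 1.3376 × 0.15127 = 0.2023 m

S_c ≈ 0.202 m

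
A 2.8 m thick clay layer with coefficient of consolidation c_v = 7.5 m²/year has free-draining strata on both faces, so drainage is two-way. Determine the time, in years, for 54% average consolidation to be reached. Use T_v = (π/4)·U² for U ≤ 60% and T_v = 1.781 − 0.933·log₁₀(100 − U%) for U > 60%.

Drainage path length: H_d = H/2 = 1.4 m (double drainage).
U ≤ 60%: T_v = (π/4)·U² = (π/4)×0.54² = 0.22902.
t = T_v·H_d²/c_v = 0.22902×1.4²/7.5 = 0.05985 years.

t ≈ 0.0599 years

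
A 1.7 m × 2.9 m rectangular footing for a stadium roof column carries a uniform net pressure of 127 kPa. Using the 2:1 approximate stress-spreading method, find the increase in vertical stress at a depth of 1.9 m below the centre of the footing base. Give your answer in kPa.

Δσ_z ≈ 36.2 kPa

By the 2:1 method the load spreads at 1 horizontal : 2 vertical, so at depth z the loaded area has grown by z in each plan dimension:
Δσ = qBL/((B+z)(L+z)) = 127×1.7×2.9/((1.7+1.9)(2.9+1.9)) = 36.233 kPa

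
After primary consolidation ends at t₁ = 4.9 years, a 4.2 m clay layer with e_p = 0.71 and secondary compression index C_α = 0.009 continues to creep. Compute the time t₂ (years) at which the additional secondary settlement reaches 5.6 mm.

S_s = C_α·H/(1+e_p)·log₁₀(t₂/t₁) ⇒ log₁₀(t₂/t₁) = S_s·(1+e_p)/(C_α·H).
log₁₀(t₂/t₁) = 0.0056 × (1+0.71) / (0.009×4.2) = 0.2533
t₂ = t₁ × 10^0.2533 = 4.9 × 1.792 = 8.781 years

t₂ ≈ 8.78 years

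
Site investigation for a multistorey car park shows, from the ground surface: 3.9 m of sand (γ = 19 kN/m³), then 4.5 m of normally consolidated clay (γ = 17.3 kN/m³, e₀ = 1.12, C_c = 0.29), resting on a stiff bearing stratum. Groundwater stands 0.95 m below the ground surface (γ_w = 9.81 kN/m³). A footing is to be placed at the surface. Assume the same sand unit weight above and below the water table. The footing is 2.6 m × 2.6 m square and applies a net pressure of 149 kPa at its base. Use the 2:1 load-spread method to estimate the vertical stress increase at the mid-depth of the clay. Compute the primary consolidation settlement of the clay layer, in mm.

S_c ≈ 51.4 mm

Mid-depth of clay below the ground surface: z = 3.9 + 4.5/2 = 6.15 m.
Total vertical stress at mid-clay: σ_v = 19×3.9 + 17.3×2.25 = 113.03 kPa.
Pore pressure: u = 9.81×(6.15 − 0.95) = 51.012 kPa.
Initial effective stress: σ'_0 = σ_v − u = 113.03 − 51.012 = 62.018 kPa.
Stress increase at mid-clay by the 2:1 spreading method:
Δσ = qBL/((B+z)(L+z)) = 149×2.6×2.6/((2.6+6.15)(2.6+6.15)) = 13.156 kPa
Final effective stress: σ'_f = σ'_0 + Δσ = 62.018 + 13.156 = 75.174 kPa.
Normally consolidated clay, so the full stress increment lies on the virgin compression line:
S_c = C_c·H/(1+e₀)·log₁₀(σ'_f/σ'_0) = 0.29×4.5/(1+1.12)×log₁₀(75.174/62.018)
    = 0.61557 × 0.08355 = 0.05143 m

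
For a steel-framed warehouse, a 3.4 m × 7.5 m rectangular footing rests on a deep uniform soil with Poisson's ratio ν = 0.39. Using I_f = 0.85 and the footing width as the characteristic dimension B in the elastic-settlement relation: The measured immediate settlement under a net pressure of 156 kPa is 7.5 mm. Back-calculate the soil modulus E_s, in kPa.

S_e = q·B·(1−ν²)/E_s · I_f  ⇒  E_s = q·B·(1−ν²)·I_f / S_e.
E_s = 156 × 3.4 × 0.8479 × 0.85 / 0.0075 = 50970 kPa

E_s ≈ 51000 kPa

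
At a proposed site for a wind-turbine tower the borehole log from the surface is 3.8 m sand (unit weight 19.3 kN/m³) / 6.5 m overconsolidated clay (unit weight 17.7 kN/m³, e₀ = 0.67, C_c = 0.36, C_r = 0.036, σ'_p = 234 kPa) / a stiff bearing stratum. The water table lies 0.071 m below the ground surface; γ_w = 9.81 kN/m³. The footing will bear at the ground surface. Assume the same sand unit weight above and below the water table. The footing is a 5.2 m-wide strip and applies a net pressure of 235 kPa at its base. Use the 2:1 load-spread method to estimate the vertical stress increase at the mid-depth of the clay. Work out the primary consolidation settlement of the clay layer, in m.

S_c ≈ 0.0581 m

Mid-depth of clay below the ground surface: z = 3.8 + 6.5/2 = 7.05 m.
Total vertical stress at mid-clay: σ_v = 19.3×3.8 + 17.7×3.25 = 130.87 kPa.
Pore pressure: u = 9.81×(7.05 − 0.071) = 68.464 kPa.
Initial effective stress: σ'_0 = σ_v − u = 130.87 − 68.464 = 62.406 kPa.
Stress increase at mid-clay by the 2:1 spreading method:
Δσ = qB/(B+z) = 235×5.2/(5.2+7.05) = 99.755 kPa
Final effective stress: σ'_f = 62.406 + 99.755 = 162.16 kPa.
σ'_f = 162.16 ≤ σ'_p = 234 kPa, so the clay remains overconsolidated and only the recompression index applies:
S_c = C_r·H/(1+e₀)·log₁₀(σ'_f/σ'_0) = 0.036×6.5/1.67×log₁₀(162.16/62.406)
    = 0.14012 × 0.41472 = 0.05811 m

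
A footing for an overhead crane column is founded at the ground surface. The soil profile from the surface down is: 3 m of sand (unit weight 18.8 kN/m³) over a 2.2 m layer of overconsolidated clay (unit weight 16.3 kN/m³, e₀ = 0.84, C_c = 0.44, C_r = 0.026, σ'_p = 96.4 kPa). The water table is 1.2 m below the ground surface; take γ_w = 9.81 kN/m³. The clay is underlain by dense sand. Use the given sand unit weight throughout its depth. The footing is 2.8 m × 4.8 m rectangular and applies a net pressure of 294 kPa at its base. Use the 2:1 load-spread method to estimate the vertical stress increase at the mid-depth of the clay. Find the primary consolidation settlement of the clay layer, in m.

Mid-depth of clay below the ground surface: z = 3 + 2.2/2 = 4.1 m.
Total vertical stress at mid-clay: σ_v = 18.8×3 + 16.3×1.1 = 74.33 kPa.
Pore pressure: u = 9.81×(4.1 − 1.2) = 28.449 kPa.
Initial effective stress: σ'_0 = σ_v − u = 74.33 − 28.449 = 45.881 kPa.
Stress increase at mid-clay by the 2:1 spreading method:
Δσ = qBL/((B+z)(L+z)) = 294×2.8×4.8/((2.8+4.1)(4.8+4.1)) = 64.344 kPa
Final effective stress: σ'_f = 45.881 + 64.344 = 110.22 kPa.
σ'_f = 110.22 > σ'_p = 96.4 kPa, so the stress path crosses the preconsolidation pressure — recompression up to σ'_p, then virgin compression beyond:
S_c = H/(1+e₀)·[C_r·log₁₀(σ'_p/σ'_0) + C_c·log₁₀(σ'_f/σ'_p)]
    = 2.2/1.84 × [0.026×log₁₀(96.4/45.881) + 0.44×log₁₀(110.22/96.4)]
    = 1.1957 × [0.0083835 + 0.025601] = 0.04064 m

S_c ≈ 0.0406 m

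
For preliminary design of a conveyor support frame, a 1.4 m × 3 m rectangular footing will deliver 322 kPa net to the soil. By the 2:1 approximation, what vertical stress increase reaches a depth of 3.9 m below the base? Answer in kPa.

By the 2:1 method the load spreads at 1 horizontal : 2 vertical, so at depth z the loaded area has grown by z in each plan dimension:
Δσ = qBL/((B+z)(L+z)) = 322×1.4×3/((1.4+3.9)(3+3.9)) = 36.981 kPa

Δσ_z ≈ 37 kPa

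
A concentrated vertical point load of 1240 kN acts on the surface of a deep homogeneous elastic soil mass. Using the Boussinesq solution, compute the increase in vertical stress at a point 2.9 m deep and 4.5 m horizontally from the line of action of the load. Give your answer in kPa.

Δσ_z ≈ 3.28 kPa

Boussinesq vertical stress below a point load on an elastic half-space:
Δσ_z = 3P/(2πz²) · [1 + (r/z)²]^(−5/2)
r/z = 4.5/2.9 = 1.5517; [1+(r/z)²]^(−5/2) = 0.046644.
Δσ_z = 3×1240/(2π×2.9²) × 0.046644 = 70.399 × 0.046644 = 3.284 kPa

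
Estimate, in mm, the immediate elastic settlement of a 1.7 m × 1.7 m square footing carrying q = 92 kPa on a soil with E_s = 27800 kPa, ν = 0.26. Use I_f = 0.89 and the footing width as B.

S_e ≈ 4.67 mm

Immediate (elastic) settlement: S_e = q·B·(1−ν²)/E_s · I_f.
S_e = 92 × 1.7 × (1 − 0.26²) / 27800 × 0.89
    = 92 × 1.7 × 0.9324 / 27800 × 0.89
    = 0.004669 m = 4.669 mm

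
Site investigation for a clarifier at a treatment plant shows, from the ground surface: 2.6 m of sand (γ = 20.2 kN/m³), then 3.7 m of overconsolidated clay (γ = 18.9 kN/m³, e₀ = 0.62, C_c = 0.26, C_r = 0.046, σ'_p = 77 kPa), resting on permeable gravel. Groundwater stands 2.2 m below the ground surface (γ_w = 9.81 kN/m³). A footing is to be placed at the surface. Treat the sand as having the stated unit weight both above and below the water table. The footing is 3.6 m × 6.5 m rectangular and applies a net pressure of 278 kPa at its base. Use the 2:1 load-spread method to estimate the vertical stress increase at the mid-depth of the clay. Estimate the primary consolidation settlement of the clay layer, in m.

Mid-depth of clay below the ground surface: z = 2.6 + 3.7/2 = 4.45 m.
Total vertical stress at mid-clay: σ_v = 20.2×2.6 + 18.9×1.85 = 87.485 kPa.
Pore pressure: u = 9.81×(4.45 − 2.2) = 22.073 kPa.
Initial effective stress: σ'_0 = σ_v − u = 87.485 − 22.073 = 65.412 kPa.
Stress increase at mid-clay by the 2:1 spreading method:
Δσ = qBL/((B+z)(L+z)) = 278×3.6×6.5/((3.6+4.45)(6.5+4.45)) = 73.799 kPa
Final effective stress: σ'_f = 65.412 + 73.799 = 139.21 kPa.
σ'_f = 139.21 > σ'_p = 77 kPa, so the stress path crosses the preconsolidation pressure — recompression up to σ'_p, then virgin compression beyond:
S_c = H/(1+e₀)·[C_r·log₁₀(σ'_p/σ'_0) + C_c·log₁₀(σ'_f/σ'_p)]
    = 3.7/1.62 × [0.046×log₁₀(77/65.412) + 0.26×log₁₀(139.21/77)]
    = 2.284 × [0.0032583 + 0.066867] = 0.1602 m

S_c ≈ 0.16 m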